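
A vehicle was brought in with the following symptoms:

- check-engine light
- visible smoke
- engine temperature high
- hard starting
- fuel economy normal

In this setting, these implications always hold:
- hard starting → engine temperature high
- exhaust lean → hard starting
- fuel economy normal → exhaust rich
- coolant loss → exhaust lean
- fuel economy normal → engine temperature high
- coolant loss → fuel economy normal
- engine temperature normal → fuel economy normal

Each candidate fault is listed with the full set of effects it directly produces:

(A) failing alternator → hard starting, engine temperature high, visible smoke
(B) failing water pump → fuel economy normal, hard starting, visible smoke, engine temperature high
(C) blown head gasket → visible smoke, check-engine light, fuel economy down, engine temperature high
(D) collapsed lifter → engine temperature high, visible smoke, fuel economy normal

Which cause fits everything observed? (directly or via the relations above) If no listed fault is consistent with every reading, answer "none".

none

Checking each candidate against the observations:
(A) failing alternator — does not account for check-engine light, fuel economy normal
(B) failing water pump — does not account for check-engine light
(C) blown head gasket — fails on hard starting, fuel economy normal (predicts fuel economy down, not fuel economy normal)
(D) collapsed lifter — check-engine light -; visible smoke +; engine temperature high +; hard starting -; fuel economy normal +
None of the listed candidates fits everything.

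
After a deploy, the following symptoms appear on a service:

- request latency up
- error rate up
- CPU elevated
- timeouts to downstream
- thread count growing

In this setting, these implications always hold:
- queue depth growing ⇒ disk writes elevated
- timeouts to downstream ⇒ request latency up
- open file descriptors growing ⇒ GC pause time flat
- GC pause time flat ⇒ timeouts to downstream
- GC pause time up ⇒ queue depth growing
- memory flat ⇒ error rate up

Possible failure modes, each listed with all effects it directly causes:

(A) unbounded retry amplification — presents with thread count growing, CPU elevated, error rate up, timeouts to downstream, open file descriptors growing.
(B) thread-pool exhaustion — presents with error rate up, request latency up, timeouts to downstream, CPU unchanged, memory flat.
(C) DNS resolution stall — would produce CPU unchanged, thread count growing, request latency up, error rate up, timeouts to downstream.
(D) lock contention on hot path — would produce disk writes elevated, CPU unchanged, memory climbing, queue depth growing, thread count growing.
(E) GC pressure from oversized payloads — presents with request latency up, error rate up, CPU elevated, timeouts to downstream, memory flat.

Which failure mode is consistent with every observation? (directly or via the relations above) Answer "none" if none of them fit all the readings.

For each candidate, compare predicted effects to what was observed:
(A) unbounded retry amplification — request latency up + (by timeouts to downstream → request latency up); error rate up +; CPU elevated +; timeouts to downstream +; thread count growing +
(B) thread-pool exhaustion — request latency up +; error rate up +; CPU elevated -; timeouts to downstream +; thread count growing -
(C) DNS resolution stall — fails on CPU elevated (predicts CPU unchanged, not CPU elevated)
(D) lock contention on hot path — fails on request latency up, error rate up, CPU elevated, timeouts to downstream (predicts CPU unchanged, not CPU elevated)
(E) GC pressure from oversized payloads — does not account for thread count growing
(A) alone accounts for all the evidence.

A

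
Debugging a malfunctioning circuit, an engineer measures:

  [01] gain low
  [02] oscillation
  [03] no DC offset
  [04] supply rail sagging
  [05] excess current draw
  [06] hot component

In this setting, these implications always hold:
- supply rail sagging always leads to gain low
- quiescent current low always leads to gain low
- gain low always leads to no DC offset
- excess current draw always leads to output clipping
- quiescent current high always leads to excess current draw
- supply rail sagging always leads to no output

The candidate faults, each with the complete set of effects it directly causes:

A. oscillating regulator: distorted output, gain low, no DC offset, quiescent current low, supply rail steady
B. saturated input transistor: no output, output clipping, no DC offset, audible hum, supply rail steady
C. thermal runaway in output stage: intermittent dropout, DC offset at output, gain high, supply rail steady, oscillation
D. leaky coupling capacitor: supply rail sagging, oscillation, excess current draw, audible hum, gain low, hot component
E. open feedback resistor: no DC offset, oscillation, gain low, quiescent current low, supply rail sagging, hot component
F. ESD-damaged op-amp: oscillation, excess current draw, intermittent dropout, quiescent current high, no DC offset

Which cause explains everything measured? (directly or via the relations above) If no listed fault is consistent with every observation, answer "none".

For each candidate, compare predicted effects to what was observed:
(A) oscillating regulator — fails on oscillation, supply rail sagging, excess current draw, hot component (predicts supply rail steady, not supply rail sagging)
(B) saturated input transistor — gain low ✗; oscillation ✗; no DC offset ✓; supply rail sagging ✗; excess current draw ✗; hot component ✗
(C) thermal runaway in output stage — gain low ✗; oscillation ✓; no DC offset ✗; supply rail sagging ✗; excess current draw ✗; hot component ✗
(D) leaky coupling capacitor — gain low ✓; oscillation ✓; no DC offset ✓ (through gain low → no DC offset); supply rail sagging ✓; excess current draw ✓; hot component ✓
(E) open feedback resistor — gain low ✓; oscillation ✓; no DC offset ✓; supply rail sagging ✓; excess current draw ✗; hot component ✓
(F) ESD-damaged op-amp — gain low ✗; oscillation ✓; no DC offset ✓; supply rail sagging ✗; excess current draw ✓; hot component ✗
(D) alone accounts for all the evidence.

D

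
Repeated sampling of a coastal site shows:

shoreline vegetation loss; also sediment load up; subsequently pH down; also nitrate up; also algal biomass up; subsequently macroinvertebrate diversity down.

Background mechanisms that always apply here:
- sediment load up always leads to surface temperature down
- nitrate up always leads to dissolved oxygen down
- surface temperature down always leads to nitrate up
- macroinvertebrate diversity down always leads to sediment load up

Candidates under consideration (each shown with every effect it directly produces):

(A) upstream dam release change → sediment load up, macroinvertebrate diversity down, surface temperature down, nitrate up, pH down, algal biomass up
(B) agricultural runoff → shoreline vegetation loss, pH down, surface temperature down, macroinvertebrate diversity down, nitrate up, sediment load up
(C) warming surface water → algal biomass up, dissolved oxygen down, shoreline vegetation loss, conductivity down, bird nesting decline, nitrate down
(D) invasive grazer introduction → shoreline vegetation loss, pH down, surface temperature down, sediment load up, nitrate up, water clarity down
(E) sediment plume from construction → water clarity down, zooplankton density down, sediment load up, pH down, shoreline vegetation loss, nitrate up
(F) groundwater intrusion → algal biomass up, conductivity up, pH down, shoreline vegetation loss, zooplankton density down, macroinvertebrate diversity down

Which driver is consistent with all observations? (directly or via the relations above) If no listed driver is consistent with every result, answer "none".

Testing each hypothesis:
(A) upstream dam release change — does not account for shoreline vegetation loss
(B) agricultural runoff — does not account for algal biomass up
(C) warming surface water — fails on sediment load up, pH down, nitrate up, macroinvertebrate diversity down (predicts nitrate down, not nitrate up)
(D) invasive grazer introduction — shoreline vegetation loss ✓; sediment load up ✓; pH down ✓; nitrate up ✓; algal biomass up ✗; macroinvertebrate diversity down ✗
(E) sediment plume from construction — shoreline vegetation loss ✓; sediment load up ✓; pH down ✓; nitrate up ✓; algal biomass up ✗; macroinvertebrate diversity down ✗
(F) groundwater intrusion — shoreline vegetation loss ✓; sediment load up ✓ (through macroinvertebrate diversity down → sediment load up); pH down ✓; nitrate up ✓ (through macroinvertebrate diversity down → sediment load up → surface temperature down → nitrate up); algal biomass up ✓; macroinvertebrate diversity down ✓
(F) is the only candidate with no mismatches.

F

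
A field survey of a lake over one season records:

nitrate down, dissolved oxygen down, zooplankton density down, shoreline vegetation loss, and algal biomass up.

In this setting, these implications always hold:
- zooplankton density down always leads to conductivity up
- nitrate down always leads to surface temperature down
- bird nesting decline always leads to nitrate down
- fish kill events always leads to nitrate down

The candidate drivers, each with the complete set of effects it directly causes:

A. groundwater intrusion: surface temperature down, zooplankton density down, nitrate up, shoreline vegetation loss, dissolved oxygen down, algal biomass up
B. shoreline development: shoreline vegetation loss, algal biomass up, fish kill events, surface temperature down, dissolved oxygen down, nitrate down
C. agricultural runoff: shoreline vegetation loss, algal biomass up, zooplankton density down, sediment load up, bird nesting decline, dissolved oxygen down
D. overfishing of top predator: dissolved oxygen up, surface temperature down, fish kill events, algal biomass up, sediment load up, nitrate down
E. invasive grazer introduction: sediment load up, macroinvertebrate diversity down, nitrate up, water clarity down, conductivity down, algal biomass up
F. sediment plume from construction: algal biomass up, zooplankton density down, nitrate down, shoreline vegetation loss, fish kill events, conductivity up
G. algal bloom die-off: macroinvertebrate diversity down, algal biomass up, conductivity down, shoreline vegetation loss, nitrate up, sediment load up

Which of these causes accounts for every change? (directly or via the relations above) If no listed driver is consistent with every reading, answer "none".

C

Per-candidate check:
(A) groundwater intrusion — nitrate down miss; dissolved oxygen down match; zooplankton density down match; shoreline vegetation loss match; algal biomass up match
(B) shoreline development — does not account for zooplankton density down
(C) agricultural runoff — accounts for every observation (nitrate down by bird nesting decline → nitrate down)
(D) overfishing of top predator — nitrate down match; dissolved oxygen down miss; zooplankton density down miss; shoreline vegetation loss miss; algal biomass up match
(E) invasive grazer introduction — fails on nitrate down, dissolved oxygen down, zooplankton density down, shoreline vegetation loss (predicts nitrate up, not nitrate down)
(F) sediment plume from construction — nitrate down match; dissolved oxygen down miss; zooplankton density down match; shoreline vegetation loss match; algal biomass up match
(G) algal bloom die-off — fails on nitrate down, dissolved oxygen down, zooplankton density down (predicts nitrate up, not nitrate down)
(C) alone accounts for all the evidence.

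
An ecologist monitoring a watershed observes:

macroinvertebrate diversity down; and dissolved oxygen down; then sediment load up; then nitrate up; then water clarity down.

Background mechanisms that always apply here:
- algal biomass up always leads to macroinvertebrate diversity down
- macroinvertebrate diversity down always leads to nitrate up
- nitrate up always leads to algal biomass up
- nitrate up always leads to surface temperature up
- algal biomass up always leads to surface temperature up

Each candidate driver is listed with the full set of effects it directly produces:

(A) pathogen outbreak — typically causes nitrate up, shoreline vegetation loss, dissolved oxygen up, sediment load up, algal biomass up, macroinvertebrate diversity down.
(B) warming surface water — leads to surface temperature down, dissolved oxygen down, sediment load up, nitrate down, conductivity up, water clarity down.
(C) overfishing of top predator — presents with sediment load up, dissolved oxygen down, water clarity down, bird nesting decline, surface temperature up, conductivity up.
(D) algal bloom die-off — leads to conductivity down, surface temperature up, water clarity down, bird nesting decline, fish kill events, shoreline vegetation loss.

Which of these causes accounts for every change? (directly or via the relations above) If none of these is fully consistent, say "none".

none

For each candidate, compare predicted effects to what was observed:
(A) pathogen outbreak — fails on dissolved oxygen down, water clarity down (predicts dissolved oxygen up, not dissolved oxygen down)
(B) warming surface water — macroinvertebrate diversity down -; dissolved oxygen down +; sediment load up +; nitrate up -; water clarity down +
(C) overfishing of top predator — macroinvertebrate diversity down -; dissolved oxygen down +; sediment load up +; nitrate up -; water clarity down +
(D) algal bloom die-off — does not account for macroinvertebrate diversity down, dissolved oxygen down, sediment load up, nitrate up
Every candidate fails on at least one observation.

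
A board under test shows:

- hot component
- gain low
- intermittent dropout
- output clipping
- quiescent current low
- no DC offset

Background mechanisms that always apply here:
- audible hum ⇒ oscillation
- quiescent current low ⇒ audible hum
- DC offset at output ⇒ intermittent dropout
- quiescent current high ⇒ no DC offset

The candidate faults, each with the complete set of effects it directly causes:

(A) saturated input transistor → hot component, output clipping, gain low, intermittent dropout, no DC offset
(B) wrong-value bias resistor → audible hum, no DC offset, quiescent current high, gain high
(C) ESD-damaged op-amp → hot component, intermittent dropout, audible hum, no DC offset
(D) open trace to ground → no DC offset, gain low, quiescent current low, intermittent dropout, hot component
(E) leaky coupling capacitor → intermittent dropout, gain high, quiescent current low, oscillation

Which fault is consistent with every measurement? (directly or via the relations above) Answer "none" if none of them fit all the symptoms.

Checking each candidate against the observations:
(A) saturated input transistor — does not account for quiescent current low
(B) wrong-value bias resistor — fails on hot component, gain low, intermittent dropout, output clipping, quiescent current low (predicts gain high, not gain low; predicts quiescent current high, not quiescent current low)
(C) ESD-damaged op-amp — does not account for gain low, output clipping, quiescent current low
(D) open trace to ground — does not account for output clipping
(E) leaky coupling capacitor — hot component -; gain low -; intermittent dropout +; output clipping -; quiescent current low +; no DC offset -
No candidate is consistent with all observations.

none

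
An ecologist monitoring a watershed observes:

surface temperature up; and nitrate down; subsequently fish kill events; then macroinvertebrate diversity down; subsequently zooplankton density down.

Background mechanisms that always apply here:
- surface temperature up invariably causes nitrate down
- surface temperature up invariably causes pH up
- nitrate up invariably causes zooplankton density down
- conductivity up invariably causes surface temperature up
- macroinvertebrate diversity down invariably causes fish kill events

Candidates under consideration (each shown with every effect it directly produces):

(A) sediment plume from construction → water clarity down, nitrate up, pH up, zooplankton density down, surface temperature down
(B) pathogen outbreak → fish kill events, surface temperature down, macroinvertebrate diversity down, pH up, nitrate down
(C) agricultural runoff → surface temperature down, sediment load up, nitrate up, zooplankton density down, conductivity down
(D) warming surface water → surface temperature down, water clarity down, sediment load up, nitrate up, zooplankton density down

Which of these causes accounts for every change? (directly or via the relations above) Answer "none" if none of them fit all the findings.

none

Checking each candidate against the observations:
(A) sediment plume from construction — surface temperature up miss; nitrate down miss; fish kill events miss; macroinvertebrate diversity down miss; zooplankton density down match
(B) pathogen outbreak — surface temperature up miss; nitrate down match; fish kill events match; macroinvertebrate diversity down match; zooplankton density down miss
(C) agricultural runoff — fails on surface temperature up, nitrate down, fish kill events, macroinvertebrate diversity down (predicts surface temperature down, not surface temperature up; predicts nitrate up, not nitrate down)
(D) warming surface water — fails on surface temperature up, nitrate down, fish kill events, macroinvertebrate diversity down (predicts surface temperature down, not surface temperature up; predicts nitrate up, not nitrate down)
Every candidate fails on at least one observation.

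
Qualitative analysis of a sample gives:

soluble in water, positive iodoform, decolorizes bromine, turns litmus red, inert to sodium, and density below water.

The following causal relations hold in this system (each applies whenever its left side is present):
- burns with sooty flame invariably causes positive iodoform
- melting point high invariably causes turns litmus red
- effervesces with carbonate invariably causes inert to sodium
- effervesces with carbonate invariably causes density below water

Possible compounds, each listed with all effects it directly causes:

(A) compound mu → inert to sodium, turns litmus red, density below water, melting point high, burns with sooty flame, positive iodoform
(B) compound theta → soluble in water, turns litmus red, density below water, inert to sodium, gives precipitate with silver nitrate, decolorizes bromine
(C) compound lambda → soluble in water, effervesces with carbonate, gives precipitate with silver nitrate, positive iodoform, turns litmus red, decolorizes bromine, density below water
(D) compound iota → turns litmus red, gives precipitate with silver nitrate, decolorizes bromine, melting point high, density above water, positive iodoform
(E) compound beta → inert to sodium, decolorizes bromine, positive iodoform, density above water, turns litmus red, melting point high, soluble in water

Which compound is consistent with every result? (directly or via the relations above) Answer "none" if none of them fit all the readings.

Testing each hypothesis:
(A) compound mu — does not account for soluble in water, decolorizes bromine
(B) compound theta — does not account for positive iodoform
(C) compound lambda — soluble in water match; positive iodoform match; decolorizes bromine match; turns litmus red match; inert to sodium match (through effervesces with carbonate → inert to sodium); density below water match
(D) compound iota — fails on soluble in water, inert to sodium, density below water (predicts density above water, not density below water)
(E) compound beta — fails on density below water (predicts density above water, not density below water)
(C) alone accounts for all the evidence.

C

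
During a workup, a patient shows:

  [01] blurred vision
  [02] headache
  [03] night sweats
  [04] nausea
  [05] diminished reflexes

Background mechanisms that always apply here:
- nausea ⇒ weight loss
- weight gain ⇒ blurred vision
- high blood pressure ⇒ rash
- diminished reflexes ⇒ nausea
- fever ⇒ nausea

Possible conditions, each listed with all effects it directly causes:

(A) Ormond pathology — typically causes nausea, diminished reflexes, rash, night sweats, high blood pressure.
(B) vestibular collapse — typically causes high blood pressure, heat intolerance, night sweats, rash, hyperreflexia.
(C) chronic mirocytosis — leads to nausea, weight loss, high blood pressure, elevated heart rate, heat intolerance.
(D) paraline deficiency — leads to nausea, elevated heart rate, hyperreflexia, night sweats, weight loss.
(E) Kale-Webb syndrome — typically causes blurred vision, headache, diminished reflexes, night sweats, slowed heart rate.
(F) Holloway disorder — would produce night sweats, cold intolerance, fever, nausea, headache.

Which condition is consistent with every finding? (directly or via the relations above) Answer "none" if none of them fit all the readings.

Checking each candidate against the observations:
(A) Ormond pathology — blurred vision ✗; headache ✗; night sweats ✓; nausea ✓; diminished reflexes ✓
(B) vestibular collapse — fails on blurred vision, headache, nausea, diminished reflexes (predicts hyperreflexia, not diminished reflexes)
(C) chronic mirocytosis — does not account for blurred vision, headache, night sweats, diminished reflexes
(D) paraline deficiency — fails on blurred vision, headache, diminished reflexes (predicts hyperreflexia, not diminished reflexes)
(E) Kale-Webb syndrome — accounts for every observation (nausea through diminished reflexes → nausea)
(F) Holloway disorder — does not account for blurred vision, diminished reflexes
(E) alone accounts for all the evidence.

E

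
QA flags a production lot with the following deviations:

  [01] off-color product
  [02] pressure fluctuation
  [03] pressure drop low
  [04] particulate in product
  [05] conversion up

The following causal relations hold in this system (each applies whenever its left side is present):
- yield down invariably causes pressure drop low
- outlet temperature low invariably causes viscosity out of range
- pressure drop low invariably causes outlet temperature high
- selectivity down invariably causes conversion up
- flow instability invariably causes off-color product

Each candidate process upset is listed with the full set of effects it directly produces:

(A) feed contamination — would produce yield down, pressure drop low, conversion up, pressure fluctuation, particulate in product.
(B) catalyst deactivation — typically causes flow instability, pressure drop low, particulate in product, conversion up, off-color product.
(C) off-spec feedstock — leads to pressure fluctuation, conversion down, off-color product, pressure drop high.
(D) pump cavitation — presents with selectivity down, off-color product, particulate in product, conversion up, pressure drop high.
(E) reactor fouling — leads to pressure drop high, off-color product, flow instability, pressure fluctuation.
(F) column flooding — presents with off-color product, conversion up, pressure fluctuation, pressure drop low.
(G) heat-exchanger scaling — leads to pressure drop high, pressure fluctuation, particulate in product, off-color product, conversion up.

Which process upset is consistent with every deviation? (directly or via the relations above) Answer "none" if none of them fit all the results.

none

Per-candidate check:
(A) feed contamination — off-color product -; pressure fluctuation +; pressure drop low +; particulate in product +; conversion up +
(B) catalyst deactivation — off-color product +; pressure fluctuation -; pressure drop low +; particulate in product +; conversion up +
(C) off-spec feedstock — fails on pressure drop low, particulate in product, conversion up (predicts pressure drop high, not pressure drop low; predicts conversion down, not conversion up)
(D) pump cavitation — off-color product +; pressure fluctuation -; pressure drop low -; particulate in product +; conversion up +
(E) reactor fouling — off-color product +; pressure fluctuation +; pressure drop low -; particulate in product -; conversion up -
(F) column flooding — does not account for particulate in product
(G) heat-exchanger scaling — off-color product +; pressure fluctuation +; pressure drop low -; particulate in product +; conversion up +
No candidate is consistent with all observations.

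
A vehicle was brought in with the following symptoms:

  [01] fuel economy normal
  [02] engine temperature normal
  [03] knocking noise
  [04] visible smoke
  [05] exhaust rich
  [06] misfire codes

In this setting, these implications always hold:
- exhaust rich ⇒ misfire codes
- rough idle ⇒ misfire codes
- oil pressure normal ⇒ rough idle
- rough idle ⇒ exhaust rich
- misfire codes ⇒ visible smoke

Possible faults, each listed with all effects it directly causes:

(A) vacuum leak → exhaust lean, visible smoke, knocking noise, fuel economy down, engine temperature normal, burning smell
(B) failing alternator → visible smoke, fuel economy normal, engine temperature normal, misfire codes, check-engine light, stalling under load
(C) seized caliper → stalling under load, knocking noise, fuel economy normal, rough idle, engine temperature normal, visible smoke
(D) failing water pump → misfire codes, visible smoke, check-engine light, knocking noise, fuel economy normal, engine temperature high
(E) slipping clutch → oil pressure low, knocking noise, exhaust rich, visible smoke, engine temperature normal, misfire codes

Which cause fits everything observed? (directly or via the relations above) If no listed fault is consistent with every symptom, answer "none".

C

Testing each hypothesis:
(A) vacuum leak — fails on fuel economy normal, exhaust rich, misfire codes (predicts fuel economy down, not fuel economy normal; predicts exhaust lean, not exhaust rich)
(B) failing alternator — does not account for knocking noise, exhaust rich
(C) seized caliper — accounts for every observation (exhaust rich through rough idle → exhaust rich)
(D) failing water pump — fails on engine temperature normal, exhaust rich (predicts engine temperature high, not engine temperature normal)
(E) slipping clutch — fuel economy normal miss; engine temperature normal match; knocking noise match; visible smoke match; exhaust rich match; misfire codes match
Only (C) is consistent with every observation.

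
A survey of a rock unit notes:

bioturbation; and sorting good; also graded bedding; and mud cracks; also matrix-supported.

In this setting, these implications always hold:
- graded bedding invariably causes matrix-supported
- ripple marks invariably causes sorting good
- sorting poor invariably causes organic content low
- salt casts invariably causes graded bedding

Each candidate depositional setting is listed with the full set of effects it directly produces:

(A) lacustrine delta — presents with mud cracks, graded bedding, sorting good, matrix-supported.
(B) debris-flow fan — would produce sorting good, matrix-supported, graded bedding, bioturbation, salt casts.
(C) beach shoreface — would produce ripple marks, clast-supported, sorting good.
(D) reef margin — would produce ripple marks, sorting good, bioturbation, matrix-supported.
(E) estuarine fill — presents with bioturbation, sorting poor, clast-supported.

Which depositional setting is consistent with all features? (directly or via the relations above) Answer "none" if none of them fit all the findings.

none

For each candidate, compare predicted effects to what was observed:
(A) lacustrine delta — bioturbation miss; sorting good match; graded bedding match; mud cracks match; matrix-supported match
(B) debris-flow fan — bioturbation match; sorting good match; graded bedding match; mud cracks miss; matrix-supported match
(C) beach shoreface — bioturbation miss; sorting good match; graded bedding miss; mud cracks miss; matrix-supported miss
(D) reef margin — bioturbation match; sorting good match; graded bedding miss; mud cracks miss; matrix-supported match
(E) estuarine fill — bioturbation match; sorting good miss; graded bedding miss; mud cracks miss; matrix-supported miss
No candidate is consistent with all observations.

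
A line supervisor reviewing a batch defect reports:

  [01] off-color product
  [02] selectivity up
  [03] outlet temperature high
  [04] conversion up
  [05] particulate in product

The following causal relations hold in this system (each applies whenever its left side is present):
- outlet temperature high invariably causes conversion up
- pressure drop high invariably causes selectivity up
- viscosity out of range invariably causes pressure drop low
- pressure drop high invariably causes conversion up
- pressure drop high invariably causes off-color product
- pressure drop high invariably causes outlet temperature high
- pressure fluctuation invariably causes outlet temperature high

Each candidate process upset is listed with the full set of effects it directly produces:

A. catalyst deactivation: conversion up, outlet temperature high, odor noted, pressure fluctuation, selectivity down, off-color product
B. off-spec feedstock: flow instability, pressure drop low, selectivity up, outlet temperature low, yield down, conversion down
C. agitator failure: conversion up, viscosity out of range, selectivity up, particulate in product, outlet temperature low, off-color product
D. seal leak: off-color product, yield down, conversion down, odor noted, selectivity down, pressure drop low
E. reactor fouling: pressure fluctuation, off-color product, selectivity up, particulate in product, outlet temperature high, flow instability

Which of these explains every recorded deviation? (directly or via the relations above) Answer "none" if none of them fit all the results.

Testing each hypothesis:
(A) catalyst deactivation — fails on selectivity up, particulate in product (predicts selectivity down, not selectivity up)
(B) off-spec feedstock — off-color product ✗; selectivity up ✓; outlet temperature high ✗; conversion up ✗; particulate in product ✗
(C) agitator failure — off-color product ✓; selectivity up ✓; outlet temperature high ✗; conversion up ✓; particulate in product ✓
(D) seal leak — fails on selectivity up, outlet temperature high, conversion up, particulate in product (predicts selectivity down, not selectivity up; predicts conversion down, not conversion up)
(E) reactor fouling — off-color product ✓; selectivity up ✓; outlet temperature high ✓; conversion up ✓ (through outlet temperature high → conversion up); particulate in product ✓
Only (E) is consistent with every observation.

E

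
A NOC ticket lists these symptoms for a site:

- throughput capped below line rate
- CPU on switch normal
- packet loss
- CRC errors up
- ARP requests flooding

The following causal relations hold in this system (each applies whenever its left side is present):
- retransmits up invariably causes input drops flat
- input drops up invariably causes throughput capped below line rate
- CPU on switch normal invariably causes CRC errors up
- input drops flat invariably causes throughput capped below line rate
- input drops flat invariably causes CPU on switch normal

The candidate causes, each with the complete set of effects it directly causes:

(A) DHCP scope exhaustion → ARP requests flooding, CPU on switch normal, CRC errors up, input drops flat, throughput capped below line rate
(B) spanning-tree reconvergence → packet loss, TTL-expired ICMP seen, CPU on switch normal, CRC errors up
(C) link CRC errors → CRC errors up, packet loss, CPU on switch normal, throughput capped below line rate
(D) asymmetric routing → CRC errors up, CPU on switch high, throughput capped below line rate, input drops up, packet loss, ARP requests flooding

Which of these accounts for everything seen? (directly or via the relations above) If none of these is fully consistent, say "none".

Testing each hypothesis:
(A) DHCP scope exhaustion — does not account for packet loss
(B) spanning-tree reconvergence — throughput capped below line rate NO; CPU on switch normal yes; packet loss yes; CRC errors up yes; ARP requests flooding NO
(C) link CRC errors — throughput capped below line rate yes; CPU on switch normal yes; packet loss yes; CRC errors up yes; ARP requests flooding NO
(D) asymmetric routing — throughput capped below line rate yes; CPU on switch normal NO; packet loss yes; CRC errors up yes; ARP requests flooding yes
No candidate is consistent with all observations.

none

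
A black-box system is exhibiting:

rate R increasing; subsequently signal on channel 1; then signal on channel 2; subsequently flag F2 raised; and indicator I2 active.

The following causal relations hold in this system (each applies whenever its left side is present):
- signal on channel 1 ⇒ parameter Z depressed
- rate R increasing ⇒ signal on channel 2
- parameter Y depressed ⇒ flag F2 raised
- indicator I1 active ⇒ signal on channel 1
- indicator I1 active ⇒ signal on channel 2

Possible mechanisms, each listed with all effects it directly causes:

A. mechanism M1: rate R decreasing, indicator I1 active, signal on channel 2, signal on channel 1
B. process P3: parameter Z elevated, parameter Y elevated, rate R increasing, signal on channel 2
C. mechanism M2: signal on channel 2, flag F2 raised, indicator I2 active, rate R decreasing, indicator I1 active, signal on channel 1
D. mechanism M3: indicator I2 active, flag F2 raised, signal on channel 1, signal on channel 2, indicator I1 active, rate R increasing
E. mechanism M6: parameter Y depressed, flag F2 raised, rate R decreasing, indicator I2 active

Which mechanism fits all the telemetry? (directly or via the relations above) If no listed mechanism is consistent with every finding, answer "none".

Checking each candidate against the observations:
(A) mechanism M1 — fails on rate R increasing, flag F2 raised, indicator I2 active (predicts rate R decreasing, not rate R increasing)
(B) process P3 — does not account for signal on channel 1, flag F2 raised, indicator I2 active
(C) mechanism M2 — rate R increasing miss; signal on channel 1 match; signal on channel 2 match; flag F2 raised match; indicator I2 active match
(D) mechanism M3 — rate R increasing match; signal on channel 1 match; signal on channel 2 match; flag F2 raised match; indicator I2 active match
(E) mechanism M6 — rate R increasing miss; signal on channel 1 miss; signal on channel 2 miss; flag F2 raised match; indicator I2 active match
(D) alone accounts for all the evidence.

D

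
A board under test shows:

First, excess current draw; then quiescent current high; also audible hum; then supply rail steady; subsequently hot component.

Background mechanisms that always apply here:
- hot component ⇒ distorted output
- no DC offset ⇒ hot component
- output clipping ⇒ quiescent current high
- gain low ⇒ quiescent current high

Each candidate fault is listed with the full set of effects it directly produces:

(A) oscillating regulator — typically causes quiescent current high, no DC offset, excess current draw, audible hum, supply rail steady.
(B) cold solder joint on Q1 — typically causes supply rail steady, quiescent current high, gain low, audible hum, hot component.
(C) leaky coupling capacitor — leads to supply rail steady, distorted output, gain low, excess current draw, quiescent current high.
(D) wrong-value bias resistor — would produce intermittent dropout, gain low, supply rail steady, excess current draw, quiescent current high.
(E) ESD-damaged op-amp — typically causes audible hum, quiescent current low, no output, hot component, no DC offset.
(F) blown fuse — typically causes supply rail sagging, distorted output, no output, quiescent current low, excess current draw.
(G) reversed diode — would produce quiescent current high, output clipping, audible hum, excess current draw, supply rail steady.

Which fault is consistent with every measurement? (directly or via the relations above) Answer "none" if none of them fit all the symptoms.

Testing each hypothesis:
(A) oscillating regulator — accounts for every observation (hot component by no DC offset → hot component)
(B) cold solder joint on Q1 — excess current draw miss; quiescent current high match; audible hum match; supply rail steady match; hot component match
(C) leaky coupling capacitor — excess current draw match; quiescent current high match; audible hum miss; supply rail steady match; hot component miss
(D) wrong-value bias resistor — does not account for audible hum, hot component
(E) ESD-damaged op-amp — excess current draw miss; quiescent current high miss; audible hum match; supply rail steady miss; hot component match
(F) blown fuse — excess current draw match; quiescent current high miss; audible hum miss; supply rail steady miss; hot component miss
(G) reversed diode — excess current draw match; quiescent current high match; audible hum match; supply rail steady match; hot component miss
(A) is the only candidate with no mismatches.

A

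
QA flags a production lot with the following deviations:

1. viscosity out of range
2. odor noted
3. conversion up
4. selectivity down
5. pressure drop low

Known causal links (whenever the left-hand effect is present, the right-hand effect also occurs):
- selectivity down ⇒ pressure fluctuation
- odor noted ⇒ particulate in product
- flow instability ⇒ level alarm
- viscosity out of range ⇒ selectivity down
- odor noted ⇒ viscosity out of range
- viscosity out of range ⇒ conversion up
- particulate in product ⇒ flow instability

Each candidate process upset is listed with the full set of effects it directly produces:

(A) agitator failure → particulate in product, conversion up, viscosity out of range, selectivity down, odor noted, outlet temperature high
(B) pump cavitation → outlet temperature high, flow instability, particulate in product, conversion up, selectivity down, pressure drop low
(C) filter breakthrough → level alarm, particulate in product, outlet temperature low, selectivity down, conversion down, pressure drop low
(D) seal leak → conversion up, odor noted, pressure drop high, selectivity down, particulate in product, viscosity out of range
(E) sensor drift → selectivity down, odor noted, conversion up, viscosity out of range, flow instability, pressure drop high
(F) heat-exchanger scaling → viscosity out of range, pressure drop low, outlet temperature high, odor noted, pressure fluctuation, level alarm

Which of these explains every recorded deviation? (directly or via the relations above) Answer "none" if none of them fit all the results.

F

For each candidate, compare predicted effects to what was observed:
(A) agitator failure — viscosity out of range match; odor noted match; conversion up match; selectivity down match; pressure drop low miss
(B) pump cavitation — viscosity out of range miss; odor noted miss; conversion up match; selectivity down match; pressure drop low match
(C) filter breakthrough — viscosity out of range miss; odor noted miss; conversion up miss; selectivity down match; pressure drop low match
(D) seal leak — fails on pressure drop low (predicts pressure drop high, not pressure drop low)
(E) sensor drift — fails on pressure drop low (predicts pressure drop high, not pressure drop low)
(F) heat-exchanger scaling — viscosity out of range match; odor noted match; conversion up match (by viscosity out of range → conversion up); selectivity down match (by viscosity out of range → selectivity down); pressure drop low match
(F) alone accounts for all the evidence.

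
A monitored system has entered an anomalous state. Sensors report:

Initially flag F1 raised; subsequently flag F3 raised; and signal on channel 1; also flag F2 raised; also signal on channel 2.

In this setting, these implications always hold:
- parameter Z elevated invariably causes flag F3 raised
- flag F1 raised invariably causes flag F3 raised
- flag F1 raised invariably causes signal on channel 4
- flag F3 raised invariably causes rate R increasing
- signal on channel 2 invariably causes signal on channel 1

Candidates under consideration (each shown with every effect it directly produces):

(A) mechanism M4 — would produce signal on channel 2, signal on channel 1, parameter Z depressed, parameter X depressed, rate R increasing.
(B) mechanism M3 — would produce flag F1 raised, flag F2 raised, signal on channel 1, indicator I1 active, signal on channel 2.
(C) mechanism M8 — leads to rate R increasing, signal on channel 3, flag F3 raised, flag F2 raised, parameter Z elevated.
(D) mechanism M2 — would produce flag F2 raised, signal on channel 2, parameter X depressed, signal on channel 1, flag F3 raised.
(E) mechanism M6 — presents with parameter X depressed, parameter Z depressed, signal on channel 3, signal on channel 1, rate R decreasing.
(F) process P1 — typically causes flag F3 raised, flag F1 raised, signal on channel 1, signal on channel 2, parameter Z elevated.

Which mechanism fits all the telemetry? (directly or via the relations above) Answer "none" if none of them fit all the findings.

B

Checking each candidate against the observations:
(A) mechanism M4 — flag F1 raised ✗; flag F3 raised ✗; signal on channel 1 ✓; flag F2 raised ✗; signal on channel 2 ✓
(B) mechanism M3 — flag F1 raised ✓; flag F3 raised ✓ (via flag F1 raised → flag F3 raised); signal on channel 1 ✓; flag F2 raised ✓; signal on channel 2 ✓
(C) mechanism M8 — does not account for flag F1 raised, signal on channel 1, signal on channel 2
(D) mechanism M2 — flag F1 raised ✗; flag F3 raised ✓; signal on channel 1 ✓; flag F2 raised ✓; signal on channel 2 ✓
(E) mechanism M6 — flag F1 raised ✗; flag F3 raised ✗; signal on channel 1 ✓; flag F2 raised ✗; signal on channel 2 ✗
(F) process P1 — does not account for flag F2 raised
(B) is the only candidate with no mismatches.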